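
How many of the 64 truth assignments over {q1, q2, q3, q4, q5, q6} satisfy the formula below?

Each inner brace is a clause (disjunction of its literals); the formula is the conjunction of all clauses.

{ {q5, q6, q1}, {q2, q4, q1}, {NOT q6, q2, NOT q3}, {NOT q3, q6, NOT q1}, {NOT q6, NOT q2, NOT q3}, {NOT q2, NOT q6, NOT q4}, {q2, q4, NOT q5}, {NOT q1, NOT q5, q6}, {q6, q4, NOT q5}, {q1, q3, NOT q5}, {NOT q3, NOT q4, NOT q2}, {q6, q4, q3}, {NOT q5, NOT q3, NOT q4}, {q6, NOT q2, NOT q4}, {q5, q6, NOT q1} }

There are 2^6 = 64 truth assignments over (q1, q2, q3, q4, q5, q6).
Split on q1. With q1 = true, the clauses containing q1 are satisfied and NOT q1 drops from the rest; 5 of the 2^5 = 32 assignments to the other variables satisfy what remains.
With q1 = false, by the same count on the reduced clause set, 2 assignments work.
Total: 5 + 2 = 7.

7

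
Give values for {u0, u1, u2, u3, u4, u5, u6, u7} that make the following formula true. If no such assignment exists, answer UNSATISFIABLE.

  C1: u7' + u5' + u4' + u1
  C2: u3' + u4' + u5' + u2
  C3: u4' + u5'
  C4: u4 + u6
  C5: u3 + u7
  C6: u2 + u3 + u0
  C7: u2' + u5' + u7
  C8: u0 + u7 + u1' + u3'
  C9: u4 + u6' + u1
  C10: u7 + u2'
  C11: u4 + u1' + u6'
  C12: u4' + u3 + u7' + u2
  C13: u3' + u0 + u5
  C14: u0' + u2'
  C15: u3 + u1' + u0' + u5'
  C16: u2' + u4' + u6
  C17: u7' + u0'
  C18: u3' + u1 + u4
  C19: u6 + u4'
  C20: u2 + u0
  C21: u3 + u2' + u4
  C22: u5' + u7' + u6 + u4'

u0=0; u1=0; u2=1; u3=0; u4=1; u5=0; u6=1; u7=1

Branch on u4: set u4 = 1.
The clause (u5') is unit, so u5 = 0.
The clause (u6) is unit, so u6 = 1.
Branch on u3: set u3 = 0.
The clause (u7) is unit, so u7 = 1.
The clause (u2) is unit, so u2 = 1.
The clause (u0') is unit, so u0 = 0.
Every clause is now satisfied; u1 is unconstrained.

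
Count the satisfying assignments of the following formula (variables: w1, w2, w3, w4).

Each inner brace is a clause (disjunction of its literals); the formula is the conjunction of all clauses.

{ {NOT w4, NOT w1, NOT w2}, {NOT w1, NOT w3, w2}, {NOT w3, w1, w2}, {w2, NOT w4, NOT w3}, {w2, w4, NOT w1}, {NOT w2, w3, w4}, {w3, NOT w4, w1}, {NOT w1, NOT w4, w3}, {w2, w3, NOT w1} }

4

There are 2^4 = 16 truth assignments over (w1, w2, w3, w4).
Check each against the 9 clauses (columns in the order w1, w2, w3, w4):
  F F F F  ✓ satisfies all
  F F F T  ✗ fails (w3 OR NOT w4 OR w1)
  F F T F  ✗ fails (NOT w3 OR w1 OR w2)
  F F T T  ✗ fails (NOT w3 OR w1 OR w2)
  F T F F  ✗ fails (NOT w2 OR w3 OR w4)
  F T F T  ✗ fails (w3 OR NOT w4 OR w1)
  F T T F  ✓ satisfies all
  F T T T  ✓ satisfies all
  T F F F  ✗ fails (w2 OR w4 OR NOT w1)
  T F F T  ✗ fails (NOT w1 OR NOT w4 OR w3)
  T F T F  ✗ fails (NOT w1 OR NOT w3 OR w2)
  T F T T  ✗ fails (NOT w1 OR NOT w3 OR w2)
  T T F F  ✗ fails (NOT w2 OR w3 OR w4)
  T T F T  ✗ fails (NOT w4 OR NOT w1 OR NOT w2)
  T T T F  ✓ satisfies all
  T T T T  ✗ fails (NOT w4 OR NOT w1 OR NOT w2)
4 of the 16 rows are models.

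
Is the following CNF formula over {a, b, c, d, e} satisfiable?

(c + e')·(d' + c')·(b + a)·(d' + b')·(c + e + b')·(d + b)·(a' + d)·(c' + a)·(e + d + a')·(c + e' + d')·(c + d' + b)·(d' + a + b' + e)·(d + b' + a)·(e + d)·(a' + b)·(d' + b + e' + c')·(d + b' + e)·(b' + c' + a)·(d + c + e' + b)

No

Suppose c = 1.
From the singleton clause (d'), d = 0.
From the singleton clause (b), b = 1.
From the singleton clause (a'), a = 0.
But (a) is also a unit clause — contradiction.
That branch fails; take c = 0 instead.
From the singleton clause (e'), e = 0.
From the singleton clause (b'), b = 0.
From the singleton clause (a), a = 1.
But (a') is also a unit clause — contradiction.
Both values of c lead to a conflict.
No assignment satisfies every clause.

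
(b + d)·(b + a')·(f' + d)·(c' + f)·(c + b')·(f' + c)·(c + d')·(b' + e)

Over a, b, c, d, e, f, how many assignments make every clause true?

4

There are 2^6 = 64 truth assignments over (a, b, c, d, e, f).
Split on d. With d = 1, the clauses containing d are satisfied and d' drops from the rest; 4 of the 2^5 = 32 assignments to the other variables satisfy what remains.
With d = 0, by the same count on the reduced clause set, 0 assignments work.
Total: 4 + 0 = 4.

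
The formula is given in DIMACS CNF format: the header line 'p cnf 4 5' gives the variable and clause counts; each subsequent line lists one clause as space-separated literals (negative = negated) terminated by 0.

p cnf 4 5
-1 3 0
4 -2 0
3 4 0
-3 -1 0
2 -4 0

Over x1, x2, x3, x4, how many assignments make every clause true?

3

There are 2^4 = 16 truth assignments over (x1, x2, x3, x4).
Check each against the 5 clauses (columns in the order x1, x2, x3, x4):
  F F F F  ✗ fails (x3 ∨ x4)
  F F F T  ✗ fails (x2 ∨ ¬x4)
  F F T F  ✓ satisfies all
  F F T T  ✗ fails (x2 ∨ ¬x4)
  F T F F  ✗ fails (x4 ∨ ¬x2)
  F T F T  ✓ satisfies all
  F T T F  ✗ fails (x4 ∨ ¬x2)
  F T T T  ✓ satisfies all
  T F F F  ✗ fails (¬x1 ∨ x3)
  T F F T  ✗ fails (¬x1 ∨ x3)
  T F T F  ✗ fails (¬x3 ∨ ¬x1)
  T F T T  ✗ fails (¬x3 ∨ ¬x1)
  T T F F  ✗ fails (¬x1 ∨ x3)
  T T F T  ✗ fails (¬x1 ∨ x3)
  T T T F  ✗ fails (x4 ∨ ¬x2)
  T T T T  ✗ fails (¬x3 ∨ ¬x1)
3 of the 16 rows are models.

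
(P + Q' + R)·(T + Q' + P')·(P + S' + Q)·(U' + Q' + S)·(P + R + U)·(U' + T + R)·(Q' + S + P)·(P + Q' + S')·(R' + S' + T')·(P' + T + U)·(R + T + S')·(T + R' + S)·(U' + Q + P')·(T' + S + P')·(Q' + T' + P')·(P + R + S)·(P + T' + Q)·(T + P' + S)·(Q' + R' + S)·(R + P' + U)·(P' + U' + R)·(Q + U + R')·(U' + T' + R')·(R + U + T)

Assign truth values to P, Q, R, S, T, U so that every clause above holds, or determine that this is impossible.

Suppose P = 1.
Suppose T = 1.
Unit clause (S) forces S = 1.
Unit clause (R') forces R = 0.
Unit clause (Q') forces Q = 0.
Unit clause (U') forces U = 0.
That conflicts with the unit clause (U).
Undo T and try T = 0.
Unit clause (Q') forces Q = 0.
Unit clause (U) forces U = 1.
That conflicts with the unit clause (U').
Both values of T lead to a conflict.
Undo P and try P = 0.
Suppose Q = 0.
Unit clause (S') forces S = 0.
Unit clause (R) forces R = 1.
Unit clause (T) forces T = 1.
That conflicts with the unit clause (T').
Undo Q and try Q = 1.
Unit clause (R) forces R = 1.
Unit clause (S) forces S = 1.
That conflicts with the unit clause (S').
Both values of Q lead to a conflict.
Both values of P lead to a conflict.

UNSATISFIABLE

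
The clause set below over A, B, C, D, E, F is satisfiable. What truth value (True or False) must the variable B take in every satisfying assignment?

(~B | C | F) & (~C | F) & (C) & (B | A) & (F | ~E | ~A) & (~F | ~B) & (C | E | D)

Suppose B = 1.
From the singleton clause (C), C = 1.
From the singleton clause (F), F = 1.
That conflicts with the unit clause (~F).
So every satisfying assignment has B = False.

False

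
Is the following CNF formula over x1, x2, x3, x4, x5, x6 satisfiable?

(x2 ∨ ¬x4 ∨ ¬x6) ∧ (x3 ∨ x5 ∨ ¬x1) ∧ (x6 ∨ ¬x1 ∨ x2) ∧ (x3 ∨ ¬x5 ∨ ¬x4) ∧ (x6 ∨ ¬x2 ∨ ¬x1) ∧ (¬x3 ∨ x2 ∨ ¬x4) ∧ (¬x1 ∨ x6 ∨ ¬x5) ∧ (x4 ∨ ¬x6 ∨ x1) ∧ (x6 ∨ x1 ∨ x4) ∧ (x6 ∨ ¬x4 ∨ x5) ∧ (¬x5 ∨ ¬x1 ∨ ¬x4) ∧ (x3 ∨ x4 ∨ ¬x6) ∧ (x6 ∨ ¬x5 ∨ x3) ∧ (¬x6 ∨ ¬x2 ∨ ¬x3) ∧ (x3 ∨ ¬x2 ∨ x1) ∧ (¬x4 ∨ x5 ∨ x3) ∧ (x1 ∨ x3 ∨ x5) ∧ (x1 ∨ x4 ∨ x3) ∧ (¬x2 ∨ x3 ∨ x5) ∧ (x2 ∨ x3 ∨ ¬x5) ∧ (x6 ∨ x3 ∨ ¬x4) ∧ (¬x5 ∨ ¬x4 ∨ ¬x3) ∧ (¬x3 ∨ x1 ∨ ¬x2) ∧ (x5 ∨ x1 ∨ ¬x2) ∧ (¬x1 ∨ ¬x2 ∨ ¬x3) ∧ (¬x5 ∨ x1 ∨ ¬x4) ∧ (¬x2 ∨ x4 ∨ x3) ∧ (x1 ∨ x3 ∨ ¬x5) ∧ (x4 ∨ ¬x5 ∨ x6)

Try x2 = False.
Try x4 = False.
Try x6 = True.
Unit clause (x1) forces x1 = True.
Unit clause (x3) forces x3 = True.
No clause remains; x5 is free.
A satisfying assignment: x1=True,  x2=False,  x3=True,  x4=False,  x5=True,  x6=True.

Yes, satisfiable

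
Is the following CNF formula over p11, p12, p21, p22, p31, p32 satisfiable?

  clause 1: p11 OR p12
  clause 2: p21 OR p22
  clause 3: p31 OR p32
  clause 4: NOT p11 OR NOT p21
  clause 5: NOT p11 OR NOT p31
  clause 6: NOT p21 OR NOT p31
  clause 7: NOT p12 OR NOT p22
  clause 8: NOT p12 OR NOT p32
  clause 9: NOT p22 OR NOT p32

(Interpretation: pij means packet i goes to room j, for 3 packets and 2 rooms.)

No

Suppose p11 = true.
Unit clause (NOT p21) forces p21 = false.
Unit clause (p22) forces p22 = true.
Unit clause (NOT p31) forces p31 = false.
Unit clause (p32) forces p32 = true.
Now (NOT p32) is unsatisfied and unit — conflict.
Backtrack on p11: now try p11 = false.
Unit clause (p12) forces p12 = true.
Unit clause (NOT p22) forces p22 = false.
Unit clause (p21) forces p21 = true.
Unit clause (NOT p31) forces p31 = false.
Unit clause (p32) forces p32 = true.
Now (NOT p32) is unsatisfied and unit — conflict.
Both values of p11 lead to a conflict.
No assignment satisfies every clause.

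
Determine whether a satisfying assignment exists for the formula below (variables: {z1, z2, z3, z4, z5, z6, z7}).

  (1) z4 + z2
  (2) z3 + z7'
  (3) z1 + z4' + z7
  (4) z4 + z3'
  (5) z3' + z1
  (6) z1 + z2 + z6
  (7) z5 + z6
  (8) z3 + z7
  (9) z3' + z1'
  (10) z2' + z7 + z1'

Case z4 = 1:
Case z3 = 1:
The clause (z1) is unit, so z1 = 1.
Now (z1') is unsatisfied and unit — conflict.
That branch fails; take z3 = 0 instead.
The clause (z7') is unit, so z7 = 0.
Now (z7) is unsatisfied and unit — conflict.
Neither z3 = 1 nor z3 = 0 works.
That branch fails; take z4 = 0 instead.
The clause (z2) is unit, so z2 = 1.
The clause (z3') is unit, so z3 = 0.
The clause (z7') is unit, so z7 = 0.
Now (z7) is unsatisfied and unit — conflict.
Neither z4 = 1 nor z4 = 0 works.
No assignment satisfies every clause.

Unsatisfiable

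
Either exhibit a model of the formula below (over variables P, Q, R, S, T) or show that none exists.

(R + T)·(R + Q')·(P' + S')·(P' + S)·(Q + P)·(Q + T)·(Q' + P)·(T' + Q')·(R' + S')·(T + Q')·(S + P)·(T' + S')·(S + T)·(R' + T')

UNSATISFIABLE

Suppose R = 1.
From the singleton clause (S'), S = 0.
From the singleton clause (P'), P = 0.
But (P) is also a unit clause — contradiction.
That branch fails; take R = 0 instead.
From the singleton clause (T), T = 1.
From the singleton clause (Q'), Q = 0.
From the singleton clause (P), P = 1.
From the singleton clause (S'), S = 0.
But (S) is also a unit clause — contradiction.
Neither R = 1 nor R = 0 works.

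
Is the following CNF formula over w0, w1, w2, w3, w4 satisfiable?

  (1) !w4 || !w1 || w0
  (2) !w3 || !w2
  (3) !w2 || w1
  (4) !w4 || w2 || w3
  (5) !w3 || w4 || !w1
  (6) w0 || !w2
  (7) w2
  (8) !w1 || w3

Unit clause (w2) forces w2 = true.
Unit clause (!w3) forces w3 = false.
Unit clause (w1) forces w1 = true.
But (!w1) is also a unit clause — contradiction.
No assignment satisfies every clause.

Unsatisfiable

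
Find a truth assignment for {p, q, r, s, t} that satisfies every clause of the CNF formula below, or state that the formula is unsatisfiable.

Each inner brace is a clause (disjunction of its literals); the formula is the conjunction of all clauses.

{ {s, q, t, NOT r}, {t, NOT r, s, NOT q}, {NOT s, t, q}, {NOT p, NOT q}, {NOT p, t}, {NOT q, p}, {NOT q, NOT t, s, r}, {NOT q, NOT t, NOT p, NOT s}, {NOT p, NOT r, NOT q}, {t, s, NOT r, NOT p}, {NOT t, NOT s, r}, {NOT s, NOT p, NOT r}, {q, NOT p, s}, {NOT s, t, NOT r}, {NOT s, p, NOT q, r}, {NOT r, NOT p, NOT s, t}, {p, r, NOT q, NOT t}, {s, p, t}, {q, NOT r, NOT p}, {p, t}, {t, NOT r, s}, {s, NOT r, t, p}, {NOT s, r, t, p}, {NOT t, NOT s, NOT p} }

p=false,  q=false,  r=false,  s=false,  t=true

Suppose p = false.
From the singleton clause (NOT q), q = false.
From the singleton clause (t), t = true.
Suppose s = false.
No clause remains; r is free.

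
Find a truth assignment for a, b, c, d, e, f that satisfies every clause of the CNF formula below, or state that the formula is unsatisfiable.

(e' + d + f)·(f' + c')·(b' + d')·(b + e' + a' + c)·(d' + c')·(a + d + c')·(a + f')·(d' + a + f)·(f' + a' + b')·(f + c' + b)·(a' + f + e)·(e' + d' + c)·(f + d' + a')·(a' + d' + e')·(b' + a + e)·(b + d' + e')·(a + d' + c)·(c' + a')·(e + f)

a=1; b=0; c=0; d=0; e=0; f=1

Branch on f: set f = 1.
Unit clause (c') forces c = 0.
Unit clause (a) forces a = 1.
Unit clause (b') forces b = 0.
Unit clause (e') forces e = 0.
Every clause is now satisfied; d is unconstrained.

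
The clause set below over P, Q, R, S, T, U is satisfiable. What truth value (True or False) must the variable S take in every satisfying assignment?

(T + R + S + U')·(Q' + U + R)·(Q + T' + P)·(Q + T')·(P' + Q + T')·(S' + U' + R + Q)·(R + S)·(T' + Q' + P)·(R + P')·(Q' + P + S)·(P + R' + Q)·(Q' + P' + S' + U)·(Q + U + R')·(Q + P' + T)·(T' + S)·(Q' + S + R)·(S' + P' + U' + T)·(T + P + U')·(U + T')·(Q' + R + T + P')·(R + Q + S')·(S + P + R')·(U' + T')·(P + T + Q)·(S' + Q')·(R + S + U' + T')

False

Suppose S = 1.
The clause (Q') is unit, so Q = 0.
The clause (T') is unit, so T = 0.
The clause (P') is unit, so P = 0.
But (P) is also a unit clause — contradiction.
So every satisfying assignment has S = False.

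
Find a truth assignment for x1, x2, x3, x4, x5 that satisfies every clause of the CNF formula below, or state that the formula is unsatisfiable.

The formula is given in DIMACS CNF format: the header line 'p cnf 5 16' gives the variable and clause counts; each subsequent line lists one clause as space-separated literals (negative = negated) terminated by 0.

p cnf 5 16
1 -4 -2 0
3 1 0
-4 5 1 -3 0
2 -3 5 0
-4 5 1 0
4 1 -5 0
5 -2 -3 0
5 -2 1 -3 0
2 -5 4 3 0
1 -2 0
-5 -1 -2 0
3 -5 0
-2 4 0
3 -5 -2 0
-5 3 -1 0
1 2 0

Suppose x3 = False.
The clause (x1) is unit, so x1 = True.
The clause (¬x5) is unit, so x5 = False.
Suppose x2 = True.
The clause (x4) is unit, so x4 = True.
Every clause now holds.

x1: True, x2: True, x3: False, x4: True, x5: False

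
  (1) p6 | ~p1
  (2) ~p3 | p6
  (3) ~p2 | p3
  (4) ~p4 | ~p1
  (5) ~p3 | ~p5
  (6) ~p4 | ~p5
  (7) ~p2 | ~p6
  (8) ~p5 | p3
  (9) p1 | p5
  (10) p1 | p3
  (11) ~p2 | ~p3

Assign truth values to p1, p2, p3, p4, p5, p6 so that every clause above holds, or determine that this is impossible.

p1: 1,  p2: 0,  p3: 0,  p4: 0,  p5: 0,  p6: 1

Try p6 = 1.
The clause (~p2) is unit, so p2 = 0.
Try p4 = 0.
Try p3 = 0.
The clause (~p5) is unit, so p5 = 0.
The clause (p1) is unit, so p1 = 1.
Every clause now holds.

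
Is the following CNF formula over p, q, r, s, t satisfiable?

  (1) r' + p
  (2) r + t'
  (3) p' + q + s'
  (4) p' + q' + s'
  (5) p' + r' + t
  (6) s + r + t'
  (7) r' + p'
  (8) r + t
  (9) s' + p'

Unsatisfiable

Try r = 0.
(t') alone gives t = 0.
That conflicts with the unit clause (t).
Backtrack on r: now try r = 1.
(p) alone gives p = 1.
That conflicts with the unit clause (p').
Both values of r lead to a conflict.
No assignment satisfies every clause.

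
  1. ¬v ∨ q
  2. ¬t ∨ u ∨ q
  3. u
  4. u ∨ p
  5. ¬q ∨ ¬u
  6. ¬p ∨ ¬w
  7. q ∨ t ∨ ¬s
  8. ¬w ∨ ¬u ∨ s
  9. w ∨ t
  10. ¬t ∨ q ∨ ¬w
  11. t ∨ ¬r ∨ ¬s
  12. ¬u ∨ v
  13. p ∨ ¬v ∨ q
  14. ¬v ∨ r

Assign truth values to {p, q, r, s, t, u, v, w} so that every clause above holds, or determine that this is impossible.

(u) alone gives u = True.
(¬q) alone gives q = False.
(¬v) alone gives v = False.
That conflicts with the unit clause (v).

UNSATISFIABLE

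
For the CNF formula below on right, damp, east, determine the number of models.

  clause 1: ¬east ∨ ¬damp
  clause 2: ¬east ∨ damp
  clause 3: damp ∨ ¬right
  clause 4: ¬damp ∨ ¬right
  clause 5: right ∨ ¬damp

There are 2^3 = 8 truth assignments over (right, damp, east).
Check each against the 5 clauses (columns in the order right, damp, east):
  F F F  ✓ satisfies all
  F F T  ✗ fails (¬east ∨ damp)
  F T F  ✗ fails (right ∨ ¬damp)
  F T T  ✗ fails (¬east ∨ ¬damp)
  T F F  ✗ fails (damp ∨ ¬right)
  T F T  ✗ fails (¬east ∨ damp)
  T T F  ✗ fails (¬damp ∨ ¬right)
  T T T  ✗ fails (¬east ∨ ¬damp)
1 of the 8 rows is a model.

1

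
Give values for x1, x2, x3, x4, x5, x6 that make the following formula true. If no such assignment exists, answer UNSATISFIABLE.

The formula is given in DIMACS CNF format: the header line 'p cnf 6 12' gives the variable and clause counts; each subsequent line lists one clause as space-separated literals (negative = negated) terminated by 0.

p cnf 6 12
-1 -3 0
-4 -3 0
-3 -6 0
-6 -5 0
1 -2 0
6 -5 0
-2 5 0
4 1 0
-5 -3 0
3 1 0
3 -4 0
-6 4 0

Case x1 = True:
From the singleton clause (¬x3), x3 = False.
From the singleton clause (¬x4), x4 = False.
From the singleton clause (¬x6), x6 = False.
From the singleton clause (¬x5), x5 = False.
From the singleton clause (¬x2), x2 = False.
All clauses are satisfied.

x1=True,  x2=False,  x3=False,  x4=False,  x5=False,  x6=False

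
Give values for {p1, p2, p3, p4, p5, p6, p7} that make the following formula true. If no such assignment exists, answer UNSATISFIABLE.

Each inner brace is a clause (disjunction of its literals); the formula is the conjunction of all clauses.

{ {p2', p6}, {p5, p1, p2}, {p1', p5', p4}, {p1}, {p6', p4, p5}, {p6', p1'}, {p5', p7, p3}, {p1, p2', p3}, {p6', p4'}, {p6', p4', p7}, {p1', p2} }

(p1) alone gives p1 = 1.
(p6') alone gives p6 = 0.
(p2') alone gives p2 = 0.
Now (p2) is unsatisfied and unit — conflict.

UNSATISFIABLE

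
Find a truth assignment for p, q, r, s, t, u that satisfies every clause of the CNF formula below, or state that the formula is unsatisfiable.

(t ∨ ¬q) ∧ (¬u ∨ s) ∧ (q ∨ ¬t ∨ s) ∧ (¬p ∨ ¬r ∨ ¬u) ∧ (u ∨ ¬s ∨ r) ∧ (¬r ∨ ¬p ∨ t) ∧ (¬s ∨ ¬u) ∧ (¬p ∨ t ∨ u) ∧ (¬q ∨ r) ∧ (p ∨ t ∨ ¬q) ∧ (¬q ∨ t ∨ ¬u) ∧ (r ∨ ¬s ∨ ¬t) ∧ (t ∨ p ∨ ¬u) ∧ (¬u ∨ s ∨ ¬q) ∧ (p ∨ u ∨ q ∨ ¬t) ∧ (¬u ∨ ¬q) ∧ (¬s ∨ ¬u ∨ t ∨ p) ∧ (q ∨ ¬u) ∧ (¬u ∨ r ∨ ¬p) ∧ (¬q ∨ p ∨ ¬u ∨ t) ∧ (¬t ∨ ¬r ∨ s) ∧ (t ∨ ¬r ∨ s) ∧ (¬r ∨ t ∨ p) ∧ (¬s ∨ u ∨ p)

p=False; q=False; r=False; s=False; t=False; u=False

Try t = False.
From the singleton clause (¬q), q = False.
From the singleton clause (¬u), u = False.
From the singleton clause (¬p), p = False.
From the singleton clause (¬r), r = False.
From the singleton clause (¬s), s = False.
This assignment satisfies each clause.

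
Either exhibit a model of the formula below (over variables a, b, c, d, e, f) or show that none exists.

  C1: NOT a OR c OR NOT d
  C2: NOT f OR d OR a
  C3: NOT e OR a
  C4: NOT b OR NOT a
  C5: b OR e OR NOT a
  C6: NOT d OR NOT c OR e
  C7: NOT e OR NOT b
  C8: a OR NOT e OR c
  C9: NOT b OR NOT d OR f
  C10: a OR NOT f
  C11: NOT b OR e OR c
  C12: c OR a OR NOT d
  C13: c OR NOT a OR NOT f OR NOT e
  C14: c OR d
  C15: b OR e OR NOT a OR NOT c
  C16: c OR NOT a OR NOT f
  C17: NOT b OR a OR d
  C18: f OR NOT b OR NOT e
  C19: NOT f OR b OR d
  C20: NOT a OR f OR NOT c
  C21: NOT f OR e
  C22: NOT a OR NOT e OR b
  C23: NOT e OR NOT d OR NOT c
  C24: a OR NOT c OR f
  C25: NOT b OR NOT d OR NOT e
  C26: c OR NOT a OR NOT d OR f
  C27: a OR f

Suppose e = false.
From the singleton clause (NOT f), f = false.
From the singleton clause (a), a = true.
From the singleton clause (NOT b), b = false.
But (b) is also a unit clause — contradiction.
Undo e and try e = true.
From the singleton clause (a), a = true.
From the singleton clause (NOT b), b = false.
But (b) is also a unit clause — contradiction.
Both values of e lead to a conflict.

UNSATISFIABLE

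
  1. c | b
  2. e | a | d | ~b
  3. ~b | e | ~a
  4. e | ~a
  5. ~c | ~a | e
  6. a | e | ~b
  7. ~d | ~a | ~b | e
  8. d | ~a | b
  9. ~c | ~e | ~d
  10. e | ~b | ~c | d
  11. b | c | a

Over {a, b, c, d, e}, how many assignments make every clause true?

9

There are 2^5 = 32 truth assignments over (a, b, c, d, e).
Split on c. With c = 1, the clauses containing c are satisfied and ~c drops from the rest; 5 of the 2^4 = 16 assignments to the other variables satisfy what remains.
With c = 0, by the same count on the reduced clause set, 4 assignments work.
(One model: a=F, b=F, c=T, d=F, e=F.)
Total: 5 + 4 = 9.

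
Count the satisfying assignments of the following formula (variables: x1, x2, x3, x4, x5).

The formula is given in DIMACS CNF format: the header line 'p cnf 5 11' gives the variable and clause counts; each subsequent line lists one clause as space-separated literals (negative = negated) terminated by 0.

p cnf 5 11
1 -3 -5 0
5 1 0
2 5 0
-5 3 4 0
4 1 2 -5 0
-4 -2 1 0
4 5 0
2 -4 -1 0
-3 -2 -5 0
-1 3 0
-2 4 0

There are 2^5 = 32 truth assignments over (x1, x2, x3, x4, x5).
Split on x4. With x4 = True, the clauses containing x4 are satisfied and ¬x4 drops from the rest; 2 of the 2^4 = 16 assignments to the other variables satisfy what remains.
With x4 = False, by the same count on the reduced clause set, 1 assignment works.
Total: 2 + 1 = 3.

3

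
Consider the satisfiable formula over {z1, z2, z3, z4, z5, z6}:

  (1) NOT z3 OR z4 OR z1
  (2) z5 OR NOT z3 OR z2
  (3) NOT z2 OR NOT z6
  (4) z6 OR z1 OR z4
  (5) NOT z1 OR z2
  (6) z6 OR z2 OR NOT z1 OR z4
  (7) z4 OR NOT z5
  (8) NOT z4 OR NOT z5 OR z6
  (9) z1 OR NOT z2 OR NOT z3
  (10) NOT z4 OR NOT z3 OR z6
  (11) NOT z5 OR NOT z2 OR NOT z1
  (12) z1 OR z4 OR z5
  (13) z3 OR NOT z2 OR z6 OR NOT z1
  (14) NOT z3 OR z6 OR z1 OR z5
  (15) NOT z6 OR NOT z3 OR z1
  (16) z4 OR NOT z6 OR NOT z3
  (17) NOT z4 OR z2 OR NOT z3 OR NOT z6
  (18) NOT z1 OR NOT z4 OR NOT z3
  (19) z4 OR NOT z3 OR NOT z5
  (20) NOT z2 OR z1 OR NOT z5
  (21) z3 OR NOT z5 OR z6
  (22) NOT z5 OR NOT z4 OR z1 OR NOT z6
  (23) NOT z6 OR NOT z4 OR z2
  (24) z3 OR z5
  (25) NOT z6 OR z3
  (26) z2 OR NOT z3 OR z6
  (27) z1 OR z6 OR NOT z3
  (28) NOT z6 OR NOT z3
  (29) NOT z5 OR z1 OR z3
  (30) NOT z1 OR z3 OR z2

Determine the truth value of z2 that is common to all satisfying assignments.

Suppose z2 = false.
From the singleton clause (NOT z1), z1 = false.
Suppose z3 = false.
From the singleton clause (z5), z5 = true.
Now (NOT z5) is unsatisfied and unit — conflict.
That branch fails; take z3 = true instead.
From the singleton clause (z4), z4 = true.
From the singleton clause (z5), z5 = true.
From the singleton clause (z6), z6 = true.
Now (NOT z6) is unsatisfied and unit — conflict.
Neither z3 = true nor z3 = false works.
So every satisfying assignment has z2 = True.

True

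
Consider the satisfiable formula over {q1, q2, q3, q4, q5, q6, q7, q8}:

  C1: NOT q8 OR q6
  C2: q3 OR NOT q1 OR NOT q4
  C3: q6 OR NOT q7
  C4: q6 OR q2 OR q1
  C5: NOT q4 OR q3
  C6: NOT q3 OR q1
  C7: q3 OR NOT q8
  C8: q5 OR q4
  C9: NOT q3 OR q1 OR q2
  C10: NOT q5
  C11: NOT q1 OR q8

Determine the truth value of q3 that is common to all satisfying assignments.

True

Suppose q3 = false.
The clause (NOT q4) is unit, so q4 = false.
The clause (NOT q8) is unit, so q8 = false.
The clause (q5) is unit, so q5 = true.
But (NOT q5) is also a unit clause — contradiction.
So every satisfying assignment has q3 = True.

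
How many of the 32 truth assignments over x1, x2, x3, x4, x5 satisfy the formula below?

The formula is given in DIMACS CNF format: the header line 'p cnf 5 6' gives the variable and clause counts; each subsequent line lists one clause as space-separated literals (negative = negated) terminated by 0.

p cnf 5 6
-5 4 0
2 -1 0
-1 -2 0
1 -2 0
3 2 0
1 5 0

1

There are 2^5 = 32 truth assignments over (x1, x2, x3, x4, x5).
Split on x5. With x5 = True, the clauses containing x5 are satisfied and ¬x5 drops from the rest; 1 of the 2^4 = 16 assignments to the other variables satisfy what remains.
With x5 = False, by the same count on the reduced clause set, 0 assignments work.
(One model: x1=F, x2=F, x3=T, x4=T, x5=T.)
Total: 1 + 0 = 1.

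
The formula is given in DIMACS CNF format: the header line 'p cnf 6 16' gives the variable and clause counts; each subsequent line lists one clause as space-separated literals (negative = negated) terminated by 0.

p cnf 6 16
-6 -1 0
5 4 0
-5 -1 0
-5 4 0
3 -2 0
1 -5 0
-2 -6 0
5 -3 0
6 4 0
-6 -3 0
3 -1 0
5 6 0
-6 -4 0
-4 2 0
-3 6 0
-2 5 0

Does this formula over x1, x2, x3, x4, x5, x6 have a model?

No

Case x6 = False:
Unit clause (x4) forces x4 = True.
Unit clause (x5) forces x5 = True.
Unit clause (¬x1) forces x1 = False.
But (x1) is also a unit clause — contradiction.
Backtrack on x6: now try x6 = True.
Unit clause (¬x1) forces x1 = False.
Unit clause (¬x5) forces x5 = False.
Unit clause (x4) forces x4 = True.
But (¬x4) is also a unit clause — contradiction.
Neither x6 = True nor x6 = False works.
No assignment satisfies every clause.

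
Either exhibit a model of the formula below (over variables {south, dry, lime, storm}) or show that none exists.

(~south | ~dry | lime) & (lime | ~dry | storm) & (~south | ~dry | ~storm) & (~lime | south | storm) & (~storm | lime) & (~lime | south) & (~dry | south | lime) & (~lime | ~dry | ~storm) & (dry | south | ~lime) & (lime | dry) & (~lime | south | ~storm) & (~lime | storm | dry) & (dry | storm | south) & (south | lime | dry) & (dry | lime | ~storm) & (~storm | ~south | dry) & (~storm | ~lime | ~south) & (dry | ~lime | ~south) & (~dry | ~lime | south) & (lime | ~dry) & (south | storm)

Branch on storm: set storm = 0.
(south) alone gives south = 1.
Branch on dry: set dry = 1.
(lime) alone gives lime = 1.
All clauses are satisfied.

south=1, dry=1, lime=1, storm=0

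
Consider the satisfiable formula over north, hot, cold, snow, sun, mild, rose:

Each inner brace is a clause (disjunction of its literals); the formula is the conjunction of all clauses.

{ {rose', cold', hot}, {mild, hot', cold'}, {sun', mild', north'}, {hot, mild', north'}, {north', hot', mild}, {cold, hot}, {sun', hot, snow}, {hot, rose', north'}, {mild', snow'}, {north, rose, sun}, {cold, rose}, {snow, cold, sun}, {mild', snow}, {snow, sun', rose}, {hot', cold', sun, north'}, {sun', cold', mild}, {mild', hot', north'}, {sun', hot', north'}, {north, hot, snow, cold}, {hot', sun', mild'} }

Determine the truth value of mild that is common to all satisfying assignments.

False

Suppose mild = 1.
Unit clause (snow') forces snow = 0.
But (snow) is also a unit clause — contradiction.
So every satisfying assignment has mild = False.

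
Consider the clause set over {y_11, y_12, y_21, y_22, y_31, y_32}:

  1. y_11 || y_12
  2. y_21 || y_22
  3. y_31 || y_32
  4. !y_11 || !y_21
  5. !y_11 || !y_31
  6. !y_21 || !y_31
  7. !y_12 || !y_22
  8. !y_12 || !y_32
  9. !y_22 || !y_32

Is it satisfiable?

No

Branch on y_11: set y_11 = true.
From the singleton clause (!y_21), y_21 = false.
From the singleton clause (y_22), y_22 = true.
From the singleton clause (!y_31), y_31 = false.
From the singleton clause (y_32), y_32 = true.
But (!y_32) is also a unit clause — contradiction.
So y_11 must be the other value — set y_11 = false.
From the singleton clause (y_12), y_12 = true.
From the singleton clause (!y_22), y_22 = false.
From the singleton clause (y_21), y_21 = true.
From the singleton clause (!y_31), y_31 = false.
From the singleton clause (y_32), y_32 = true.
But (!y_32) is also a unit clause — contradiction.
Both values of y_11 lead to a conflict.
No assignment satisfies every clause.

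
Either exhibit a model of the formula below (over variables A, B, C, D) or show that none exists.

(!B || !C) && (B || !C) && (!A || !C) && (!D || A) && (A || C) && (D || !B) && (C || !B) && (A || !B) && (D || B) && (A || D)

Try B = false.
The clause (!C) is unit, so C = false.
The clause (A) is unit, so A = true.
The clause (D) is unit, so D = true.
All clauses are satisfied.

A=true, B=false, C=false, D=true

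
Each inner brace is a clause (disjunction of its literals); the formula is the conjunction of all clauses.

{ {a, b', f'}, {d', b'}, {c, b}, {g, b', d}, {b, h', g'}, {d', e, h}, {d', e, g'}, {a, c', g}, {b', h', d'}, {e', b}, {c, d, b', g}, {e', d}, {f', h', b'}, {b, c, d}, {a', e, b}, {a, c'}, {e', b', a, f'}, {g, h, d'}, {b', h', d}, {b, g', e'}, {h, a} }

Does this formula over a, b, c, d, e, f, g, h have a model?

Case d = 0:
(e') alone gives e = 0.
Case c = 1:
(a) alone gives a = 1.
(b) alone gives b = 1.
(g) alone gives g = 1.
(h') alone gives h = 0.
All clauses hold; f can take either value.
A satisfying assignment: a=1, b=1, c=1, d=0, e=0, f=0, g=1, h=0.

Yes, satisfiable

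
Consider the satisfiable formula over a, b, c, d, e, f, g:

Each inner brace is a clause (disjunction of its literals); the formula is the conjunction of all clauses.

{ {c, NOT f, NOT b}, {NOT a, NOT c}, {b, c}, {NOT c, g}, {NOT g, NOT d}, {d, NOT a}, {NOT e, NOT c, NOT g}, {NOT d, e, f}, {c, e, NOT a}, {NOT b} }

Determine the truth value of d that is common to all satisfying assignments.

Suppose d = true.
Unit clause (NOT g) forces g = false.
Unit clause (NOT c) forces c = false.
Unit clause (b) forces b = true.
Now (NOT b) is unsatisfied and unit — conflict.
So every satisfying assignment has d = False.

False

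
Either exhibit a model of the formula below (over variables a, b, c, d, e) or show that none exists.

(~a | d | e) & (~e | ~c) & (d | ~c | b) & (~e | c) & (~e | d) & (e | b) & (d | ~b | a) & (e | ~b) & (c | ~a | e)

Case e = 0:
Unit clause (b) forces b = 1.
Now (~b) is unsatisfied and unit — conflict.
Undo e and try e = 1.
Unit clause (~c) forces c = 0.
Now (c) is unsatisfied and unit — conflict.
Either choice for e ends in contradiction.

UNSATISFIABLE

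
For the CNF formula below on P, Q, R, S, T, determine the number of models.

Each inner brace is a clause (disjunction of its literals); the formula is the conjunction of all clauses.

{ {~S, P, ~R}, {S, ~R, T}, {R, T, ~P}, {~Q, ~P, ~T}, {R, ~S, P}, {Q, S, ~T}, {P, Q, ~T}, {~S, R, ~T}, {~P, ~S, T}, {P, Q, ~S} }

5

There are 2^5 = 32 truth assignments over (P, Q, R, S, T).
Split on T. With T = 1, the clauses containing T are satisfied and ~T drops from the rest; 3 of the 2^4 = 16 assignments to the other variables satisfy what remains.
With T = 0, by the same count on the reduced clause set, 2 assignments work.
(One model: P=F, Q=F, R=F, S=F, T=F.)
Total: 3 + 2 = 5.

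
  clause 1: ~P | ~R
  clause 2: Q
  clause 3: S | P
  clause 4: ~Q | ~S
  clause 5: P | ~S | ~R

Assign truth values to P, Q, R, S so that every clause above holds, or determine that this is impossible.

P ↦ 1,  Q ↦ 1,  R ↦ 0,  S ↦ 0

Unit clause (Q) forces Q = 1.
Unit clause (~S) forces S = 0.
Unit clause (P) forces P = 1.
Unit clause (~R) forces R = 0.
Every clause now holds.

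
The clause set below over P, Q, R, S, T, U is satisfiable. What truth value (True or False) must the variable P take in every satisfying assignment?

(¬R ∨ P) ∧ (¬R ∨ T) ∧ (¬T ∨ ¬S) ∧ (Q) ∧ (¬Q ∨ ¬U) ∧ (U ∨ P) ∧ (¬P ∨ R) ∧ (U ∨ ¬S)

Suppose P = False.
(¬R) alone gives R = False.
(Q) alone gives Q = True.
(¬U) alone gives U = False.
Now (U) is unsatisfied and unit — conflict.
So every satisfying assignment has P = True.

True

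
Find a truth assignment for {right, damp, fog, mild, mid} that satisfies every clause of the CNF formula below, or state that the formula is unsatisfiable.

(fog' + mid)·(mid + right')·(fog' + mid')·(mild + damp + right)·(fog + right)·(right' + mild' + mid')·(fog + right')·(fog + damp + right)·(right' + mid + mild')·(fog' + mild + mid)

Try fog = 0.
From the singleton clause (right), right = 1.
That conflicts with the unit clause (right').
Backtrack on fog: now try fog = 1.
From the singleton clause (mid), mid = 1.
That conflicts with the unit clause (mid').
Both values of fog lead to a conflict.

UNSATISFIABLE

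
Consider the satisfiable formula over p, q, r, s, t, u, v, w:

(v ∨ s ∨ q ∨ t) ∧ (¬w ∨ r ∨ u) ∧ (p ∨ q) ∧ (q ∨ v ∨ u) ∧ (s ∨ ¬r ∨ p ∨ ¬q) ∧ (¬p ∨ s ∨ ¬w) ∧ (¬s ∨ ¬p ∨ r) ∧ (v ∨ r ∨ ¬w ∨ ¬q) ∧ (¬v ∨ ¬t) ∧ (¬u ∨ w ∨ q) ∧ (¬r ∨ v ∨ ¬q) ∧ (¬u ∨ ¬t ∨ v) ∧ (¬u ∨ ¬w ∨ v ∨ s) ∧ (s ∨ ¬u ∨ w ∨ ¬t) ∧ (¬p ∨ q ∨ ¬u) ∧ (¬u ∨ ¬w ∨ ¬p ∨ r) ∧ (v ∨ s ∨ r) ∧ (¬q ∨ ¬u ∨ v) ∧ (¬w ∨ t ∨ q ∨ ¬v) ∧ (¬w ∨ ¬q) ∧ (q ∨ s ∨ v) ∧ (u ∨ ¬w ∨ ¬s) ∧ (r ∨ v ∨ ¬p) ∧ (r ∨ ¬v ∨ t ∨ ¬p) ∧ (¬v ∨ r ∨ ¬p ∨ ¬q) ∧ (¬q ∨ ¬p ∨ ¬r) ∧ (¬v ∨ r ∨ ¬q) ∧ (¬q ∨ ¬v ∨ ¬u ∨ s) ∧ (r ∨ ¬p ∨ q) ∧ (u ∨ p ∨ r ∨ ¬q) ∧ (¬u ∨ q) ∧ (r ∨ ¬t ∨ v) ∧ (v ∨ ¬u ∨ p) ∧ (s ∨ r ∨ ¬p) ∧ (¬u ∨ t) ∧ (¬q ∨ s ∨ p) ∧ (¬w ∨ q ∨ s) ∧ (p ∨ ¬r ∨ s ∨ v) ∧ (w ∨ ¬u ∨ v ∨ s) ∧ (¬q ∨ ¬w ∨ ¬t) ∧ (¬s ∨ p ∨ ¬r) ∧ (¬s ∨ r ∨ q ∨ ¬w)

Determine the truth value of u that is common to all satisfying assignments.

False

Suppose u = True.
From the singleton clause (q), q = True.
From the singleton clause (v), v = True.
From the singleton clause (¬t), t = False.
But (t) is also a unit clause — contradiction.
So every satisfying assignment has u = False.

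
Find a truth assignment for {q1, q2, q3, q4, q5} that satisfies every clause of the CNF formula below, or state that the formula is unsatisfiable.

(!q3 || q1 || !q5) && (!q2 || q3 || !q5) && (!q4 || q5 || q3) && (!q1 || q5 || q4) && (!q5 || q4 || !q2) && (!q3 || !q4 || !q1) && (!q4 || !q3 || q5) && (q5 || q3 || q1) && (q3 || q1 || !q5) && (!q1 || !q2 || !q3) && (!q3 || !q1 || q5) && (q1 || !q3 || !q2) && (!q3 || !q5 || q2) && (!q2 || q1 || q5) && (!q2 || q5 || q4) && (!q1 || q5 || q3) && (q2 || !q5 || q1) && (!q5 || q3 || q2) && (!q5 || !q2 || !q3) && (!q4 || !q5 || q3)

q1: false,  q2: false,  q3: true,  q4: false,  q5: false

Try q3 = true.
Try q1 = false.
The clause (!q5) is unit, so q5 = false.
The clause (!q4) is unit, so q4 = false.
The clause (!q2) is unit, so q2 = false.
This assignment satisfies each clause.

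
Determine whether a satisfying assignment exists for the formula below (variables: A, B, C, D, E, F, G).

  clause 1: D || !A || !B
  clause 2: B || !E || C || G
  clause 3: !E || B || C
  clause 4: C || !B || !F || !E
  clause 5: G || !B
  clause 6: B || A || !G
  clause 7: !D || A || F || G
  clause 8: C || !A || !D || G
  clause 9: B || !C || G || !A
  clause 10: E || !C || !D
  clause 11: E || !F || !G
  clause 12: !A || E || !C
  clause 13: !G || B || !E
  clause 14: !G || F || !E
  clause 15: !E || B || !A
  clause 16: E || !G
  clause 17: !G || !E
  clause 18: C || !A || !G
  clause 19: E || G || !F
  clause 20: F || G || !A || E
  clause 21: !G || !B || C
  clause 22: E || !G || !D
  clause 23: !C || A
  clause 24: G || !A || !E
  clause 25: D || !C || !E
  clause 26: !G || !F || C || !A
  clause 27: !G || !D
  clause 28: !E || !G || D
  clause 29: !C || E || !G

Branch on G: set G = false.
(!B) alone gives B = false.
Branch on E: set E = false.
(!F) alone gives F = false.
(!A) alone gives A = false.
(!D) alone gives D = false.
(!C) alone gives C = false.
All clauses are satisfied.
A satisfying assignment: A: false; B: false; C: false; D: false; E: false; F: false; G: false.

Yes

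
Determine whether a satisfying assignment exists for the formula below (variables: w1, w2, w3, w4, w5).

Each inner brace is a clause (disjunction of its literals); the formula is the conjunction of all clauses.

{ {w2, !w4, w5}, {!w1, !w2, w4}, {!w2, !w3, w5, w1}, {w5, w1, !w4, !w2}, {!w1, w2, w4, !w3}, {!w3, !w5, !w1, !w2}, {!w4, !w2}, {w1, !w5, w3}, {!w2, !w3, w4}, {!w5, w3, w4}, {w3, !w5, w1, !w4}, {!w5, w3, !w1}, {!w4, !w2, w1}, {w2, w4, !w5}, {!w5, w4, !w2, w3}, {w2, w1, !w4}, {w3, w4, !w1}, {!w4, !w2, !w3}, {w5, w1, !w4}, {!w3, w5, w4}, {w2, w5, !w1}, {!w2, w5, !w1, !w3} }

Yes

Branch on w4: set w4 = false.
Branch on w1: set w1 = false.
Branch on w5: set w5 = false.
(!w3) alone gives w3 = false.
No clause remains; w2 is free.
A satisfying assignment: w1: false; w2: false; w3: false; w4: false; w5: false.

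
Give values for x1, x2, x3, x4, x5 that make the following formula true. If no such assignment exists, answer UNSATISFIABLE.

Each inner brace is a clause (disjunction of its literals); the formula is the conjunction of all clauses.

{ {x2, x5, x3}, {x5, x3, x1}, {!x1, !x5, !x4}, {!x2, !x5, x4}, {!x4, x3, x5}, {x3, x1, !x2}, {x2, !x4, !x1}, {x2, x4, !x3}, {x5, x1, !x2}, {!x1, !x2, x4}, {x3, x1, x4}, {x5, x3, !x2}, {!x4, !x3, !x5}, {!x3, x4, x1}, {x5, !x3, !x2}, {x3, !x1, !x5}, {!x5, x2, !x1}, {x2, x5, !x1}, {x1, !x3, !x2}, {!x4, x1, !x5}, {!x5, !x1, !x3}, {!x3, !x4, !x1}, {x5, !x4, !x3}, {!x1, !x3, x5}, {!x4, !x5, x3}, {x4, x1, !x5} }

Try x2 = true.
Try x5 = false.
Unit clause (x1) forces x1 = true.
Unit clause (x4) forces x4 = true.
Unit clause (x3) forces x3 = true.
But (!x3) is also a unit clause — contradiction.
Backtrack on x5: now try x5 = true.
Unit clause (x4) forces x4 = true.
Unit clause (!x1) forces x1 = false.
But (x1) is also a unit clause — contradiction.
Either choice for x5 ends in contradiction.
Backtrack on x2: now try x2 = false.
Try x5 = true.
Unit clause (!x1) forces x1 = false.
Unit clause (!x4) forces x4 = false.
But (x4) is also a unit clause — contradiction.
Backtrack on x5: now try x5 = false.
Unit clause (x3) forces x3 = true.
Unit clause (x4) forces x4 = true.
But (!x4) is also a unit clause — contradiction.
Either choice for x5 ends in contradiction.
Either choice for x2 ends in contradiction.

UNSATISFIABLE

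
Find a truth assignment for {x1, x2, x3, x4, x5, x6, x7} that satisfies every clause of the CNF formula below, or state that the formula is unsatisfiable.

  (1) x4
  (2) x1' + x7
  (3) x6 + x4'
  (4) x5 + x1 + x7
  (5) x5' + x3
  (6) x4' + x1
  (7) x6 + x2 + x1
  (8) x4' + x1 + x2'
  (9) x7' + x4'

UNSATISFIABLE

From the singleton clause (x4), x4 = 1.
From the singleton clause (x6), x6 = 1.
From the singleton clause (x1), x1 = 1.
From the singleton clause (x7), x7 = 1.
Now (x7') is unsatisfied and unit — conflict.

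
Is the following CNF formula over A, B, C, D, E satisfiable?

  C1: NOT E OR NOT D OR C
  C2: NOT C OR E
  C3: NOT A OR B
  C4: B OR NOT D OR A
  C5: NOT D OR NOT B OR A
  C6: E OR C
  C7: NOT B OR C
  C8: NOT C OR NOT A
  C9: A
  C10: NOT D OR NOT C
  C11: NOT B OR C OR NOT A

Unsatisfiable

From the singleton clause (A), A = true.
From the singleton clause (B), B = true.
From the singleton clause (C), C = true.
Now (NOT C) is unsatisfied and unit — conflict.
No assignment satisfies every clause.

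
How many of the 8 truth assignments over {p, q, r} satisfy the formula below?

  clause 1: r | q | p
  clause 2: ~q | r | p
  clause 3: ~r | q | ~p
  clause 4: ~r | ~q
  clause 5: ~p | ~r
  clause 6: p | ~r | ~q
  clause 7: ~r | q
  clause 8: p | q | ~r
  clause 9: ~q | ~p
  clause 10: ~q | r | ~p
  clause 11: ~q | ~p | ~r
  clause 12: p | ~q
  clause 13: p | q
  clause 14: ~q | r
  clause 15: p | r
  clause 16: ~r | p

There are 2^3 = 8 truth assignments over (p, q, r).
Check each against the 16 clauses (columns in the order p, q, r):
  F F F  ✗ fails (r | q | p)
  F F T  ✗ fails (~r | q)
  F T F  ✗ fails (~q | r | p)
  F T T  ✗ fails (~r | ~q)
  T F F  ✓ satisfies all
  T F T  ✗ fails (~r | q | ~p)
  T T F  ✗ fails (~q | ~p)
  T T T  ✗ fails (~r | ~q)
1 of the 8 rows is a model.

1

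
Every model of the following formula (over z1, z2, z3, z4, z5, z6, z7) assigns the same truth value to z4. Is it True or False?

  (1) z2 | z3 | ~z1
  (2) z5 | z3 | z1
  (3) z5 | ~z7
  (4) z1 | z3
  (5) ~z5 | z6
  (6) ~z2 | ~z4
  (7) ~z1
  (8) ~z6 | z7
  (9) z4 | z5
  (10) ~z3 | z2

False

Suppose z4 = 1.
(~z2) alone gives z2 = 0.
(~z1) alone gives z1 = 0.
(z3) alone gives z3 = 1.
Now (~z3) is unsatisfied and unit — conflict.
So every satisfying assignment has z4 = False.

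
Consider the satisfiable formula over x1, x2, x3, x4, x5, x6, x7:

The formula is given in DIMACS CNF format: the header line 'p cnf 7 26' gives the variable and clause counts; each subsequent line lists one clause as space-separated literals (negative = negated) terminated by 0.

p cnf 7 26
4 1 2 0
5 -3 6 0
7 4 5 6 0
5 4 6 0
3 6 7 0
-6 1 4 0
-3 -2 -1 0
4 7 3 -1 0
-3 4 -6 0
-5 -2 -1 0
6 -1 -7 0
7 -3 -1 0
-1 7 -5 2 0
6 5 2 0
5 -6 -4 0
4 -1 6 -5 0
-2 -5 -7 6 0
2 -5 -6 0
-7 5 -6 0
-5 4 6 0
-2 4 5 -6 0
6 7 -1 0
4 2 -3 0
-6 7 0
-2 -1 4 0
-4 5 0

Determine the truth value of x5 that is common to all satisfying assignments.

True

Suppose x5 = False.
From the singleton clause (¬x4), x4 = False.
From the singleton clause (x6), x6 = True.
From the singleton clause (x1), x1 = True.
From the singleton clause (¬x3), x3 = False.
From the singleton clause (x7), x7 = True.
That conflicts with the unit clause (¬x7).
So every satisfying assignment has x5 = True.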